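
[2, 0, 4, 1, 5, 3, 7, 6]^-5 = [2, 0, 4, 1, 5, 3, 7, 6]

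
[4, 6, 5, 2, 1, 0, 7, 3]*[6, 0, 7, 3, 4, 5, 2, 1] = [4, 2, 5, 7, 0, 6, 1, 3]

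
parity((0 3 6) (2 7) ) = odd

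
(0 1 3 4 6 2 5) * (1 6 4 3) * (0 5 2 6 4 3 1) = (0 4 3 1)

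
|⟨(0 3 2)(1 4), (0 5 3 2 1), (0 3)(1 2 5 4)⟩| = 720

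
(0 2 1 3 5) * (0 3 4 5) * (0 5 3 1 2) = (1 4 3 5)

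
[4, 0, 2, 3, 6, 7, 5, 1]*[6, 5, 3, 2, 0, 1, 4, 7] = [0, 6, 3, 2, 4, 7, 1, 5]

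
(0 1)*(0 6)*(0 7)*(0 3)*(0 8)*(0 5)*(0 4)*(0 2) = (0 1 6 7 3 8 5 4 2)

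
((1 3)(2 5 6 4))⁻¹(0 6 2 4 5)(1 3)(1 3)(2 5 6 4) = (0 4 5 2 6)(1 3)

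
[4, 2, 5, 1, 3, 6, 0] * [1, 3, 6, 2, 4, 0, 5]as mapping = [0→4, 1→6, 2→0, 3→3, 4→2, 5→5, 6→1]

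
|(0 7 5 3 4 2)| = 6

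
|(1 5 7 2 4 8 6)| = 7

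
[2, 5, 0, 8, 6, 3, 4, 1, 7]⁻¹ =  [2, 7, 0, 5, 6, 1, 4, 8, 3]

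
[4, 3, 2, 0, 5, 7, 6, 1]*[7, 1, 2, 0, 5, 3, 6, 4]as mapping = [0→5, 1→0, 2→2, 3→7, 4→3, 5→4, 6→6, 7→1]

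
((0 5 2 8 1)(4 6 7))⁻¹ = (0 1 8 2 5)(4 7 6)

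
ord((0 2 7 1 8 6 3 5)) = 8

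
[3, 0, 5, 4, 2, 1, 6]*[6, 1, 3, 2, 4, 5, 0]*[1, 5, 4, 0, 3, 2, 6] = [4, 6, 2, 3, 0, 5, 1]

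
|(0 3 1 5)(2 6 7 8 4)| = 20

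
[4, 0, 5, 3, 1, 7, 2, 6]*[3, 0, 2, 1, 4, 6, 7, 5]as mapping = [0→4, 1→3, 2→6, 3→1, 4→0, 5→5, 6→2, 7→7]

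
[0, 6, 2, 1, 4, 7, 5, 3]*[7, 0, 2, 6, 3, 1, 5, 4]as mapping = [0→7, 1→5, 2→2, 3→0, 4→3, 5→4, 6→1, 7→6]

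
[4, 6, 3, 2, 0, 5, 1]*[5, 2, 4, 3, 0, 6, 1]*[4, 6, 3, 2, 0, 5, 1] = [4, 6, 2, 0, 5, 1, 3]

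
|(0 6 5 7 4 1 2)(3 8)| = 14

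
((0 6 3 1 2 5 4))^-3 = (0 2 6 5 3 4 1)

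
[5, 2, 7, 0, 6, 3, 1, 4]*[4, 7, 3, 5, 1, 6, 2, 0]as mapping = [0→6, 1→3, 2→0, 3→4, 4→2, 5→5, 6→7, 7→1]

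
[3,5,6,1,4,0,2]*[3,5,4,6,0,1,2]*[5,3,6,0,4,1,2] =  [2,3,6,1,5,0,4]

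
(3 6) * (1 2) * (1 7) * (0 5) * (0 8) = (0 5 8)(1 2 7)(3 6)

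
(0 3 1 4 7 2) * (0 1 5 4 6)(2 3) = (0 2 1 6)(3 5 4 7)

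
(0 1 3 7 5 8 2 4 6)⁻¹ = (0 6 4 2 8 5 7 3 1)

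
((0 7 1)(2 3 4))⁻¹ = (0 1 7)(2 4 3)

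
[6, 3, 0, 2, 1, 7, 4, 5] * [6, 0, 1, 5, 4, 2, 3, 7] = [3, 5, 6, 1, 0, 7, 4, 2]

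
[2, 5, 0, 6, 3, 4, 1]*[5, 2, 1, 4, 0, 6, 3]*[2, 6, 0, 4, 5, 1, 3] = [6, 3, 1, 4, 5, 2, 0]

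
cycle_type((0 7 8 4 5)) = 5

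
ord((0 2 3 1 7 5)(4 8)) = 6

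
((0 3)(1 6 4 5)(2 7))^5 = (0 3)(1 6 4 5)(2 7)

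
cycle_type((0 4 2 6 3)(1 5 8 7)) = 4.5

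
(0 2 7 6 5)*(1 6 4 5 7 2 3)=(0 3 1 6 7 4 5)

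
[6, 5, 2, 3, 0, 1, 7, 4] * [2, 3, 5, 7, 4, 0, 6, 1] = [6, 0, 5, 7, 2, 3, 1, 4]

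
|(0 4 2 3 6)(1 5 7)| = 15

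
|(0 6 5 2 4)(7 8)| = 10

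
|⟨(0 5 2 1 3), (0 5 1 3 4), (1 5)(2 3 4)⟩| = 720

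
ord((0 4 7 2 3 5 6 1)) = 8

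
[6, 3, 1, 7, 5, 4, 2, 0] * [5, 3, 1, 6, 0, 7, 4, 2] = [4, 6, 3, 2, 7, 0, 1, 5]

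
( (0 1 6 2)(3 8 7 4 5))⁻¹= (0 2 6 1)(3 5 4 7 8)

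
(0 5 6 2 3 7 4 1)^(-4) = (0 3)(1 2)(4 6)(5 7)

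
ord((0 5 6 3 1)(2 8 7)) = 15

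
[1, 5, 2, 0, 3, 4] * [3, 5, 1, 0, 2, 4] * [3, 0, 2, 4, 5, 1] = [1, 5, 0, 4, 3, 2]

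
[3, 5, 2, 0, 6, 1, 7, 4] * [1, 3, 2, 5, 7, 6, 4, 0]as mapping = [0→5, 1→6, 2→2, 3→1, 4→4, 5→3, 6→0, 7→7]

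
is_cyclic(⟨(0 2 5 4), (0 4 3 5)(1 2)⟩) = no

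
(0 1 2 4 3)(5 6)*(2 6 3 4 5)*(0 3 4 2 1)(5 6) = (1 5 4 2 6)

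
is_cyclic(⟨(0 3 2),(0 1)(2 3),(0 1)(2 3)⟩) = no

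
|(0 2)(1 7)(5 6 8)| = 6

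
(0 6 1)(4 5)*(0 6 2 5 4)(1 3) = (0 2 5)(1 6 3)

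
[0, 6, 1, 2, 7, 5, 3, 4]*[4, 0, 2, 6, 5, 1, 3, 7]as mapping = [0→4, 1→3, 2→0, 3→2, 4→7, 5→1, 6→6, 7→5]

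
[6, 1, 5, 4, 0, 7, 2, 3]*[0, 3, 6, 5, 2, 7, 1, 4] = [1, 3, 7, 2, 0, 4, 6, 5]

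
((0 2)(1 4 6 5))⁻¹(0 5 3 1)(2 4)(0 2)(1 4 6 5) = (0 6)(1 3 4 2)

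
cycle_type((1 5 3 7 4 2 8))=7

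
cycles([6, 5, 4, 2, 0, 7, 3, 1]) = (0 6 3 2 4) (1 5 7) 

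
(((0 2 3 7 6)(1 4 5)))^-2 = (0 7 2 6 3)(1 4 5)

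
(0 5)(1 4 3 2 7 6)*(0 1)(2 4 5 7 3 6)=(0 7 2 3 4 6)(1 5)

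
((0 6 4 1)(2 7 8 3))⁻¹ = (0 1 4 6)(2 3 8 7)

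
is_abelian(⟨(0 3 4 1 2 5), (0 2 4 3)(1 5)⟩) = no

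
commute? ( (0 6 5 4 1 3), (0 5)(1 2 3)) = no: (0 6 5 4 1 3) * (0 5)(1 2 3) = (0 6)(2 3 5 4), (0 5)(1 2 3) * (0 6 5 4 1 3) = (0 4 1 2)(5 6)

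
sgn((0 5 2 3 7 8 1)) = 1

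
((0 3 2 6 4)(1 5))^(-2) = (0 6 3 4 2)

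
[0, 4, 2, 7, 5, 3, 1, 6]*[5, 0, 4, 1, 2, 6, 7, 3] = [5, 2, 4, 3, 6, 1, 0, 7]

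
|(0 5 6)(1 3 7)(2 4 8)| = 3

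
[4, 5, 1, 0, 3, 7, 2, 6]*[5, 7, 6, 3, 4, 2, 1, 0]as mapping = [0→4, 1→2, 2→7, 3→5, 4→3, 5→0, 6→6, 7→1]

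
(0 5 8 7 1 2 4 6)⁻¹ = (0 6 4 2 1 7 8 5)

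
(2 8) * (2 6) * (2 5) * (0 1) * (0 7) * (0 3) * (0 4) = (0 1 7 3 4)(2 8 6 5)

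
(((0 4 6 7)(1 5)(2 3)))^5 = (0 4 6 7)(1 5)(2 3)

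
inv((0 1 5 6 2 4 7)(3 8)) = (0 7 4 2 6 5 1)(3 8)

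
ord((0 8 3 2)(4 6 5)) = 12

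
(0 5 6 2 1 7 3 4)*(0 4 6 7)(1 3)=(0 5 7 1)(2 3 6)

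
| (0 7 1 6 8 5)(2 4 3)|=6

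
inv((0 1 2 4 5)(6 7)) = (0 5 4 2 1)(6 7)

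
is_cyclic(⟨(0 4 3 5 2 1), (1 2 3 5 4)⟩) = no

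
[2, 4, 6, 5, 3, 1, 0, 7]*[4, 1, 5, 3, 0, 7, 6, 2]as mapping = [0→5, 1→0, 2→6, 3→7, 4→3, 5→1, 6→4, 7→2]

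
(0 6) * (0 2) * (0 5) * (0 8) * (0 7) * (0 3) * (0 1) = (0 6 2 5 8 7 3 1)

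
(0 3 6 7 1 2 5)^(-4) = (0 7 5 6 2 3 1)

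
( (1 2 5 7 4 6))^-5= (1 2 5 7 4 6)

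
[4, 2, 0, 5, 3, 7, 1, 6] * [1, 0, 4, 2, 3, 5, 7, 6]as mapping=[0→3, 1→4, 2→1, 3→5, 4→2, 5→6, 6→0, 7→7]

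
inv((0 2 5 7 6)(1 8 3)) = (0 6 7 5 2)(1 3 8)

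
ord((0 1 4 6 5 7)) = 6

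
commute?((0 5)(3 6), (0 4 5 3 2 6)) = no:(0 5)(3 6)*(0 4 5 3 2 6) = (0 3)(2 6)(4 5), (0 4 5 3 2 6)*(0 5)(3 6) = (0 4)(2 3)(5 6)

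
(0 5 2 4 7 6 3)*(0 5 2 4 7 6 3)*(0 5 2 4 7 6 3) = (0 4 3 2 6 5 7)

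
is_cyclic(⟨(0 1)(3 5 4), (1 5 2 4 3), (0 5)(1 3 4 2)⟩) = no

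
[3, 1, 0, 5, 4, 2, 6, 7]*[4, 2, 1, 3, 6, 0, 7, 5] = [3, 2, 4, 0, 6, 1, 7, 5]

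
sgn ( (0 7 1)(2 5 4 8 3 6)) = -1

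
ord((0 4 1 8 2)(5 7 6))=15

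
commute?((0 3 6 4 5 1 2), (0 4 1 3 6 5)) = no:(0 3 6 4 5 1 2)*(0 4 1 3 6 5) = (0 6 1 2 4)(3 5), (0 4 1 3 6 5)*(0 3 6 4 5 1 2) = (0 5 3 4 2)(1 6)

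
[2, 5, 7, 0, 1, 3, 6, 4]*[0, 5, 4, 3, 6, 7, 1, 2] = [4, 7, 2, 0, 5, 3, 1, 6] 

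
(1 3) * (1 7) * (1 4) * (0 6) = (0 6)(1 3 7 4)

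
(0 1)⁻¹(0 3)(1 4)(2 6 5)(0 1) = (0 4)(1 3)(2 6 5)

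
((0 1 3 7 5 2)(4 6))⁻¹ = (0 2 5 7 3 1)(4 6)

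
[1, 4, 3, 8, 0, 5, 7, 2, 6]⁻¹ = [4, 0, 7, 2, 1, 5, 8, 6, 3]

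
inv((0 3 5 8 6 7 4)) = (0 4 7 6 8 5 3)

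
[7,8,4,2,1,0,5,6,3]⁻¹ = [5,4,3,8,2,6,7,0,1]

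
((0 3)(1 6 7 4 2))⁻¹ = (0 3)(1 2 4 7 6)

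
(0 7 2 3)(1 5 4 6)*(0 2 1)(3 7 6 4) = (0 6)(1 5 3 2 7)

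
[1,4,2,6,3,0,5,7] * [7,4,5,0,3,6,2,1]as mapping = [0→4,1→3,2→5,3→2,4→0,5→7,6→6,7→1]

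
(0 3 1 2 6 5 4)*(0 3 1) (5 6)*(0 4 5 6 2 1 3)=(0 3 4) (2 6) 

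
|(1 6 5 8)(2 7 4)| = 12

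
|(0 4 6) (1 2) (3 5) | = 6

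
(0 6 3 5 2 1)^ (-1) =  (0 1 2 5 3 6)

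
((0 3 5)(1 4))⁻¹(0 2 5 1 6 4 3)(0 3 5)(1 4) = (0 4 6 1 5 3 2)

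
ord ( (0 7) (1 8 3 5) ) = 4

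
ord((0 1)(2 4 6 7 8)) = 10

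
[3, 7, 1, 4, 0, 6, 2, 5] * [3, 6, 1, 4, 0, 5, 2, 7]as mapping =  [0→4, 1→7, 2→6, 3→0, 4→3, 5→2, 6→1, 7→5]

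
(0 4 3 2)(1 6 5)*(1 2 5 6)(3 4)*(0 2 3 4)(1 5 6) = (0 4)(1 5 3 6)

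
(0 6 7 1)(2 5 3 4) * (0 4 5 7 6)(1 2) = (1 4)(2 7)(3 5)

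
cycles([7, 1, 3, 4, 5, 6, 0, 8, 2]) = (0 7 8 2 3 4 5 6)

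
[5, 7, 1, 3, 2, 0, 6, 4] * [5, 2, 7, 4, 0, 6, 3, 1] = [6, 1, 2, 4, 7, 5, 3, 0]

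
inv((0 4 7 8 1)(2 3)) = (0 1 8 7 4)(2 3)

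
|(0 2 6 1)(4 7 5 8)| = 4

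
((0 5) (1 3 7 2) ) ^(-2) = (1 7) (2 3) 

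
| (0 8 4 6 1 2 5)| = 7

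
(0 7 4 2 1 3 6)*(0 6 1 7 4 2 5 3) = (0 4 5 3 1)(2 7)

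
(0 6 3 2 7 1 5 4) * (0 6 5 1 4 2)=(0 5 2 7 4 6 3) 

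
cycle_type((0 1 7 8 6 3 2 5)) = 8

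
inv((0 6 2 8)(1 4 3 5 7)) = (0 8 2 6)(1 7 5 3 4)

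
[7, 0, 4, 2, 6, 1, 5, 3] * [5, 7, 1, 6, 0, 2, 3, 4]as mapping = [0→4, 1→5, 2→0, 3→1, 4→3, 5→7, 6→2, 7→6]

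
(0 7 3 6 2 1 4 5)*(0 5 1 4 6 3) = (0 7)(1 6 2 4)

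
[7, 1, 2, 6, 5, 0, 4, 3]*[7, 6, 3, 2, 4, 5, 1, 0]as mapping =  [0→0, 1→6, 2→3, 3→1, 4→5, 5→7, 6→4, 7→2]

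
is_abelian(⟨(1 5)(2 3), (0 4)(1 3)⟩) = no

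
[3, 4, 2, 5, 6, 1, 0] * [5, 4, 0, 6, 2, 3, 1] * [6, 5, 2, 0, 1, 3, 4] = [4, 2, 6, 0, 5, 1, 3]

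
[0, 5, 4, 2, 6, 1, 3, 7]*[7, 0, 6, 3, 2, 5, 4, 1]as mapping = [0→7, 1→5, 2→2, 3→6, 4→4, 5→0, 6→3, 7→1]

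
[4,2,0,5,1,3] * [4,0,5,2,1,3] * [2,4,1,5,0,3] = [4,3,0,5,2,1]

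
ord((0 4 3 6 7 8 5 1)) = 8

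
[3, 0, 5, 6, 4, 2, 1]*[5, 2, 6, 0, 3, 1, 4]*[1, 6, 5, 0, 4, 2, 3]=[1, 2, 6, 4, 0, 3, 5]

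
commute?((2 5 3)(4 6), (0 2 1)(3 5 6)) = no:(2 5 3)(4 6) * (0 2 1)(3 5 6) = (0 2 6 4 3 1), (0 2 1)(3 5 6) * (2 5 3)(4 6) = (0 5 4 6 2 1)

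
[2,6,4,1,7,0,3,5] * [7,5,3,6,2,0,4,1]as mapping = [0→3,1→4,2→2,3→5,4→1,5→7,6→6,7→0]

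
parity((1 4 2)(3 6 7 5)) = odd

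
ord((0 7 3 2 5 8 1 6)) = 8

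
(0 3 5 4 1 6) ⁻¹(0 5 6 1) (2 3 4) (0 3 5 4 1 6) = (0 6 3 4) (1 2 5) 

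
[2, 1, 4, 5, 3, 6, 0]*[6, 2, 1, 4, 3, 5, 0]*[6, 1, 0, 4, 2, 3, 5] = [1, 0, 4, 3, 2, 6, 5]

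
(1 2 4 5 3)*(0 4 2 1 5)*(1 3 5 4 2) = (0 2 1 3 4)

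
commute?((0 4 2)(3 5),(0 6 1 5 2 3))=no:(0 4 2)(3 5)*(0 6 1 5 2 3)=(0 4 3 2 6 1 5),(0 6 1 5 2 3)*(0 4 2)(3 5)=(0 6 1 3 4 2 5)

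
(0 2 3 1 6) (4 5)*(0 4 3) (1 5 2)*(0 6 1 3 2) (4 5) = (0 3 4) (2 6 5) 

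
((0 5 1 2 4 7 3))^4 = (0 4 5 7 1 3 2)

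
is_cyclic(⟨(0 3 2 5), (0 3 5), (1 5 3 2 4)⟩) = no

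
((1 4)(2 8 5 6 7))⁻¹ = (1 4)(2 7 6 5 8)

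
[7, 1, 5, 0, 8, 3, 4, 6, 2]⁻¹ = [3, 1, 8, 5, 6, 2, 7, 0, 4]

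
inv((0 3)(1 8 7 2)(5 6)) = (0 3)(1 2 7 8)(5 6)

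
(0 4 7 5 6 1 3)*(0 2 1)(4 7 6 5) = (0 7 4 6)(1 3 2)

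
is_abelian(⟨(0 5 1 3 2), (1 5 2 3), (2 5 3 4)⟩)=no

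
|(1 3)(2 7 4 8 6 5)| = 6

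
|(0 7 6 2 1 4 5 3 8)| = 9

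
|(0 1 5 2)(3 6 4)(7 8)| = 12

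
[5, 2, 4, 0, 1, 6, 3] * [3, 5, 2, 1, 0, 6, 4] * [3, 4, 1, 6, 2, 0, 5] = [5, 1, 3, 6, 0, 2, 4]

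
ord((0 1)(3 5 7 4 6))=10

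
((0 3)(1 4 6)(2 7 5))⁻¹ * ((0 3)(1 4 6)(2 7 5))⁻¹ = (1 4 6)(2 7 5)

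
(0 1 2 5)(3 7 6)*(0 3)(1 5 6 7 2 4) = (0 5 3 2 6)(1 4)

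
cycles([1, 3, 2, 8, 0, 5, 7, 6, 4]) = (0 1 3 8 4)(6 7)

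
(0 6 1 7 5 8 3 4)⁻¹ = (0 4 3 8 5 7 1 6)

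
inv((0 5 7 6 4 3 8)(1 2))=(0 8 3 4 6 7 5)(1 2)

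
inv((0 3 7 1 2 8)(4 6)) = (0 8 2 1 7 3)(4 6)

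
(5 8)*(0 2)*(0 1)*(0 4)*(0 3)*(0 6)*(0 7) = (0 2 1 4 3 6 7)(5 8)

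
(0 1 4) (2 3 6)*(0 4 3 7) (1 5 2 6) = (0 5 2 7) (1 3) 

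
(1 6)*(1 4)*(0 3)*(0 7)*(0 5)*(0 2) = (0 3 7 5 2)(1 6 4)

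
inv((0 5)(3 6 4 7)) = (0 5)(3 7 4 6)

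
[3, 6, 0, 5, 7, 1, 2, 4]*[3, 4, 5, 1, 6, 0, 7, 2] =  [1, 7, 3, 0, 2, 4, 5, 6]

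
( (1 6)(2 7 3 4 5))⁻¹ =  (1 6)(2 5 4 3 7)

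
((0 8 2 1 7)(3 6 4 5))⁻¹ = (0 7 1 2 8)(3 5 4 6)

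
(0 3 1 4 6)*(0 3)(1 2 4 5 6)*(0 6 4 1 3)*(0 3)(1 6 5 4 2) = (0 5 2 6 3 1 4)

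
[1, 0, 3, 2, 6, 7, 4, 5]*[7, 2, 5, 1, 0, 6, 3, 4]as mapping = [0→2, 1→7, 2→1, 3→5, 4→3, 5→4, 6→0, 7→6]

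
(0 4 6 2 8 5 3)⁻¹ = (0 3 5 8 2 6 4)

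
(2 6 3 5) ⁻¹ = (2 5 3 6) 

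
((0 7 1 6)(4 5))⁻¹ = (0 6 1 7)(4 5)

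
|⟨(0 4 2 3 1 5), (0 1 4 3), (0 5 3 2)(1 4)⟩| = 720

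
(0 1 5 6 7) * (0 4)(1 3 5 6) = (0 3 5 1 6 7 4)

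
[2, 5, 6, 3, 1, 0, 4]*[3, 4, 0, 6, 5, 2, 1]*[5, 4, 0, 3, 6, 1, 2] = [5, 0, 4, 2, 6, 3, 1]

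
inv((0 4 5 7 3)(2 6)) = (0 3 7 5 4)(2 6)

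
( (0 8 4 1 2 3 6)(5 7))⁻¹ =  (0 6 3 2 1 4 8)(5 7)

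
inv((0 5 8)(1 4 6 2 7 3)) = (0 8 5)(1 3 7 2 6 4)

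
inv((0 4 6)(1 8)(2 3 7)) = (0 6 4)(1 8)(2 7 3)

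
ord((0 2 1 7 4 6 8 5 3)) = 9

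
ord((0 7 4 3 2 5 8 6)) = 8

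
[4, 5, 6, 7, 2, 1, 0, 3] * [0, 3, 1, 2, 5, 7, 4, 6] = [5, 7, 4, 6, 1, 3, 0, 2]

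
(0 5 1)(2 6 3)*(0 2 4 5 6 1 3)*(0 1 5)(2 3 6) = (0 2 5 6 1 3 4)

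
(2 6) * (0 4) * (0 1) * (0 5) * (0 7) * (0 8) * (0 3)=(0 4 1 5 7 8 3)(2 6)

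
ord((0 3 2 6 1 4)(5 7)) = 6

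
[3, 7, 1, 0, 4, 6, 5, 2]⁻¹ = [3, 2, 7, 0, 4, 6, 5, 1]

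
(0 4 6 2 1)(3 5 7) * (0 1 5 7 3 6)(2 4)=(0 2 5 3 7 6 4)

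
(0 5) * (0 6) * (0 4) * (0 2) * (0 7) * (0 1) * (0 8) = (0 5 6 4 2 7 1 8)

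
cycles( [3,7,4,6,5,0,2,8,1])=(0 3 6 2 4 5)(1 7 8)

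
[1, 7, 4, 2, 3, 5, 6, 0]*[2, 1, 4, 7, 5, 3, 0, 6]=[1, 6, 5, 4, 7, 3, 0, 2]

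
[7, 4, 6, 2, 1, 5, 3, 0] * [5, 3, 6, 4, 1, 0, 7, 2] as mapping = [0→2, 1→1, 2→7, 3→6, 4→3, 5→0, 6→4, 7→5] 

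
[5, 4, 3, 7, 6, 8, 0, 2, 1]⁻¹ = [6, 8, 7, 2, 1, 0, 4, 3, 5]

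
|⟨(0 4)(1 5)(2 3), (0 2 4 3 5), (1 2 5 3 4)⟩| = 720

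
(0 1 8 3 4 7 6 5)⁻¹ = (0 5 6 7 4 3 8 1)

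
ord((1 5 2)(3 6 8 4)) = 12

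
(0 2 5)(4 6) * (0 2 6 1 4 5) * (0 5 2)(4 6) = (0 4 1 6 2 5)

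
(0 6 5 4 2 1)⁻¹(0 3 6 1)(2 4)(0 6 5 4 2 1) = (0 6 3 5)(1 2)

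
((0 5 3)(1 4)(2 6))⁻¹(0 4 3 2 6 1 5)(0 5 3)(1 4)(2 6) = (0 6 2 4 3 5 1)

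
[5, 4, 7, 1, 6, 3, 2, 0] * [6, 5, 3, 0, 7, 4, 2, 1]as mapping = [0→4, 1→7, 2→1, 3→5, 4→2, 5→0, 6→3, 7→6]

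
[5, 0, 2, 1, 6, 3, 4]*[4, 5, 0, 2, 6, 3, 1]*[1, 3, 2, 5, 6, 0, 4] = [5, 6, 1, 0, 3, 2, 4]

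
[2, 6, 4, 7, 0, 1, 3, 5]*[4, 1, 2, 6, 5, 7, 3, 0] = [2, 3, 5, 0, 4, 1, 6, 7]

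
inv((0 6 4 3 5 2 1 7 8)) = (0 8 7 1 2 5 3 4 6)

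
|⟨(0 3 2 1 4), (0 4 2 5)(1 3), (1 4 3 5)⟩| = 720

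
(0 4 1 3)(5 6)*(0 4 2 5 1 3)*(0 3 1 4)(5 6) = (0 2 6 4 1 3)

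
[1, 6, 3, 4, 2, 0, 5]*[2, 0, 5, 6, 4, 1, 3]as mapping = [0→0, 1→3, 2→6, 3→4, 4→5, 5→2, 6→1]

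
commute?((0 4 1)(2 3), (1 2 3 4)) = no:(0 4 1)(2 3)*(1 2 3 4) = (0 1)(2 4), (1 2 3 4)*(0 4 1)(2 3) = (0 4)(1 3)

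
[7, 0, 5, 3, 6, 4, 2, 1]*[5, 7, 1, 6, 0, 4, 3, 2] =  [2, 5, 4, 6, 3, 0, 1, 7]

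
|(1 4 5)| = 3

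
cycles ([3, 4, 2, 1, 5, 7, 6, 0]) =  (0 3 1 4 5 7)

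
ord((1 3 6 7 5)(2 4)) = 10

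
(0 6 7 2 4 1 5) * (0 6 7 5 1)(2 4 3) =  (0 7 4)(2 3)(5 6)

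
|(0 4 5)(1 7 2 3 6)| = 15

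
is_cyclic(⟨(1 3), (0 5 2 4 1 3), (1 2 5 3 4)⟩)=no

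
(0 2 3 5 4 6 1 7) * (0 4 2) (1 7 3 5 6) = (1 3 6 7 4) (2 5) 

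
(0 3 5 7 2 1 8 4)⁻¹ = (0 4 8 1 2 7 5 3)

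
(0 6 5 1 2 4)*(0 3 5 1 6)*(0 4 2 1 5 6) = (0 4 3 6 5)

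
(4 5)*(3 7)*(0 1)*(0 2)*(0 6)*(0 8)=(0 1 2 6 8)(3 7)(4 5)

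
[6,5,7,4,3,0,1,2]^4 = [0,1,2,3,4,5,6,7]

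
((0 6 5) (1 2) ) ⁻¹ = (0 5 6) (1 2) 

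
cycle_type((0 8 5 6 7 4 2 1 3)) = 9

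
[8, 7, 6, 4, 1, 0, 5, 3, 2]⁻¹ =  [5, 4, 8, 7, 3, 6, 2, 1, 0]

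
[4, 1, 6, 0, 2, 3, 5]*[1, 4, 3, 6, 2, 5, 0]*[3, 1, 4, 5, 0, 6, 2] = [4, 0, 3, 1, 5, 2, 6]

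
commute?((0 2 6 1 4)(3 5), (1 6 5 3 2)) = no:(0 2 6 1 4)(3 5)*(1 6 5 3 2) = (0 1 4)(2 5), (1 6 5 3 2)*(0 2 6 1 4)(3 5) = (0 2 4)(3 6)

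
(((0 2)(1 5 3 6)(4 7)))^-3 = (0 2)(1 5 3 6)(4 7)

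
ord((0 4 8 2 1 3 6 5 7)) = 9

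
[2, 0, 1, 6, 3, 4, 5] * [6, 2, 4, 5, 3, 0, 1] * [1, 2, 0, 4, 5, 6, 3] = [5, 3, 0, 2, 6, 4, 1]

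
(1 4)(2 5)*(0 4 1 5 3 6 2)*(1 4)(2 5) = (0 1 4 2 3 6 5)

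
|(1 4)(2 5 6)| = 6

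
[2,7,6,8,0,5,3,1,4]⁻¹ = [4,7,0,6,8,5,2,1,3]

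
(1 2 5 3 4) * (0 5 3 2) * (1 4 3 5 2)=(0 2 5 1)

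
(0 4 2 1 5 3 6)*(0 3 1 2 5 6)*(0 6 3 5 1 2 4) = (1 3 6 5 2 4)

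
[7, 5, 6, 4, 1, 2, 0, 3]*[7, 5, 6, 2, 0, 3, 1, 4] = [4, 3, 1, 0, 5, 6, 7, 2]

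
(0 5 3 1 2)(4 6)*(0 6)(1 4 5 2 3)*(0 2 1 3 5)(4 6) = (0 1 5 3 6)(2 4)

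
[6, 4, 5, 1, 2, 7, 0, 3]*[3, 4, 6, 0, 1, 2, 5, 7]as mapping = [0→5, 1→1, 2→2, 3→4, 4→6, 5→7, 6→3, 7→0]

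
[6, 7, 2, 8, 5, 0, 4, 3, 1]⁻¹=[5, 8, 2, 7, 6, 4, 0, 1, 3]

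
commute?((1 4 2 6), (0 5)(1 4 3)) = no:(1 4 2 6)*(0 5)(1 4 3) = (0 5)(1 3)(2 6 4), (0 5)(1 4 3)*(1 4 2 6) = (0 5)(1 2 6)(3 4)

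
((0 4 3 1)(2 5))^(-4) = ()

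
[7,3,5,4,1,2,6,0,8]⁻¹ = [7,4,5,1,3,2,6,0,8]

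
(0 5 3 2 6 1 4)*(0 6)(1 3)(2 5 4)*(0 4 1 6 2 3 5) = (0 1 3)(2 4)(5 6)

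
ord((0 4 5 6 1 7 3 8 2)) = 9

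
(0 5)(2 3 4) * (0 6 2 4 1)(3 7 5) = (0 3 1)(2 7 5 6)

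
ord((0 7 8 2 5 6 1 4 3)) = 9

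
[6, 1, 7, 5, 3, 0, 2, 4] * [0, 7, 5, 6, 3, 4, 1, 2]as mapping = [0→1, 1→7, 2→2, 3→4, 4→6, 5→0, 6→5, 7→3]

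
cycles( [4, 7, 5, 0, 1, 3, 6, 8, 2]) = (0 4 1 7 8 2 5 3)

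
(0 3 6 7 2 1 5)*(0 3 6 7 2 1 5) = (0 6 2 5 3 7 1)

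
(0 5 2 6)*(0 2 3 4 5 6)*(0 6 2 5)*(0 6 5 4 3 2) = (2 5)(4 6)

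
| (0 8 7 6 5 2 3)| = 7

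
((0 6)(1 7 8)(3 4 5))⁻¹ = (0 6)(1 8 7)(3 5 4)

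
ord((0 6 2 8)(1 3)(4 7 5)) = 12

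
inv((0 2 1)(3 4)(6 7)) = (0 1 2)(3 4)(6 7)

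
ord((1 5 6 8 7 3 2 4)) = 8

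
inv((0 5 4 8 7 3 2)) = (0 2 3 7 8 4 5)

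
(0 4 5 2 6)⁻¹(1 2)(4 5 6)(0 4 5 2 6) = (0 5 2)(1 6)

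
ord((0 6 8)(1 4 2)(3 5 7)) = 3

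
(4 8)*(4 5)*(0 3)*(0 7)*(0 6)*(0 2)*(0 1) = (0 3 7 6 2 1)(4 8 5)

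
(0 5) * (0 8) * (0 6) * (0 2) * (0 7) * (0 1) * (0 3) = (0 5 8 6 2 7 1 3)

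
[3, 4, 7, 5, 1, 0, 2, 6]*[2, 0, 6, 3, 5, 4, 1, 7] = [3, 5, 7, 4, 0, 2, 6, 1]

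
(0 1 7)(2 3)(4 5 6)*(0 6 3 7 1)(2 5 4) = (2 7 6)(3 5)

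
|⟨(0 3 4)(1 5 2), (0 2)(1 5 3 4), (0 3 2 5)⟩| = 720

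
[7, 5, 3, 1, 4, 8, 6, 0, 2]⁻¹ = [7, 3, 8, 2, 4, 1, 6, 0, 5]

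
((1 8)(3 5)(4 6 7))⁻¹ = (1 8)(3 5)(4 7 6)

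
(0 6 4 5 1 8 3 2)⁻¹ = (0 2 3 8 1 5 4 6)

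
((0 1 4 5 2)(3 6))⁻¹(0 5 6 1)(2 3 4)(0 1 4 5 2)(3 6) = (0 6 5)(1 2 3 4)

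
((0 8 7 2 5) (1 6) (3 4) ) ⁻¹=(0 5 2 7 8) (1 6) (3 4) 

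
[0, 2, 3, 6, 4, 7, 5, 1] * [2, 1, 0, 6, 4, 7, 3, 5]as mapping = [0→2, 1→0, 2→6, 3→3, 4→4, 5→5, 6→7, 7→1]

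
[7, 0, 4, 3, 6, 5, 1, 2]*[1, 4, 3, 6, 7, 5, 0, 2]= [2, 1, 7, 6, 0, 5, 4, 3]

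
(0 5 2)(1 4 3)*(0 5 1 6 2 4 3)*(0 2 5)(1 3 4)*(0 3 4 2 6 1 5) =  (0 4 6)(1 2 3)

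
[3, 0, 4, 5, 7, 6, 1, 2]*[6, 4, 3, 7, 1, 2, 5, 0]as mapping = [0→7, 1→6, 2→1, 3→2, 4→0, 5→5, 6→4, 7→3]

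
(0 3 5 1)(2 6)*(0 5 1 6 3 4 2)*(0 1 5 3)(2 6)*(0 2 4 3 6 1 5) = (0 3)(1 6 5 4)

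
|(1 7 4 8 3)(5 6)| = 10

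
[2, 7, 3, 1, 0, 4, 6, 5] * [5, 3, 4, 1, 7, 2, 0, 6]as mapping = [0→4, 1→6, 2→1, 3→3, 4→5, 5→7, 6→0, 7→2]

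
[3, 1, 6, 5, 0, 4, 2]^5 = [3, 1, 6, 5, 0, 4, 2]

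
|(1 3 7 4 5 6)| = 6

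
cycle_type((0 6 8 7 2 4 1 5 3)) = 9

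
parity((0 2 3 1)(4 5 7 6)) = even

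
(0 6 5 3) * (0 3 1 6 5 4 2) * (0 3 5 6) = (0 6 4 2 3 5 1)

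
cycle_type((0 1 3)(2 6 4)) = 3^2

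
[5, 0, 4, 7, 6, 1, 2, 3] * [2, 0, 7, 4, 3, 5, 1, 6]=[5, 2, 3, 6, 1, 0, 7, 4]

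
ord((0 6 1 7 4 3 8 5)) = 8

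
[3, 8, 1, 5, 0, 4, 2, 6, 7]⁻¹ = [4, 2, 6, 0, 5, 3, 7, 8, 1]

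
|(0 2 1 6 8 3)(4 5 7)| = 6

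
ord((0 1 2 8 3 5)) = 6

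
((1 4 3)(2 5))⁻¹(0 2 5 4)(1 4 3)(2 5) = (0 5 2 3)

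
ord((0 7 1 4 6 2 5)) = 7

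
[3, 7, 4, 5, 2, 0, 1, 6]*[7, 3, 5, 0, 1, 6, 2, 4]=[0, 4, 1, 6, 5, 7, 3, 2]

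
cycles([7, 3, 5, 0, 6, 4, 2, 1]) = (0 7 1 3)(2 5 4 6)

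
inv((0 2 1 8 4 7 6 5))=(0 5 6 7 4 8 1 2)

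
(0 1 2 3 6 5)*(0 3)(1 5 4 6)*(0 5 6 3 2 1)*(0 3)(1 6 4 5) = (0 4)(1 6 5 2)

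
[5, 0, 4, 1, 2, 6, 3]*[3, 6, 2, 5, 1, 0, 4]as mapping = [0→0, 1→3, 2→1, 3→6, 4→2, 5→4, 6→5]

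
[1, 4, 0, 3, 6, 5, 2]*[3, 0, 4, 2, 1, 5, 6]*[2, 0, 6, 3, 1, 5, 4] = [2, 0, 3, 6, 4, 5, 1]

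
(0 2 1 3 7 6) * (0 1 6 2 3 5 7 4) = (0 3 4)(1 5 7 2 6)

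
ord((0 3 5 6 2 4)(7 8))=6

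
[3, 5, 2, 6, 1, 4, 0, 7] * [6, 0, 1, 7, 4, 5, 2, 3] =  [7, 5, 1, 2, 0, 4, 6, 3]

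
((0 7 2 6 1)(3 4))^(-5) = (3 4)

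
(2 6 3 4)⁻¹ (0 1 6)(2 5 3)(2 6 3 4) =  (0 1 3)(4 6 5)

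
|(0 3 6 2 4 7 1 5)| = 8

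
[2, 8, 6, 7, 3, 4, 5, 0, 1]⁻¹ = [7, 8, 0, 4, 5, 6, 2, 3, 1]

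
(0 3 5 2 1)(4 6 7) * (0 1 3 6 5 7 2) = (0 6 2 3 7 4 5)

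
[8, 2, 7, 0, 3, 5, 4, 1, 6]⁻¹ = [3, 7, 1, 4, 6, 5, 8, 2, 0]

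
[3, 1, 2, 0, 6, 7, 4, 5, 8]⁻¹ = [3, 1, 2, 0, 6, 7, 4, 5, 8]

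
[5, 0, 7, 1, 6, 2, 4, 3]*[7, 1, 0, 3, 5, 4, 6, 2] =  [4, 7, 2, 1, 6, 0, 5, 3]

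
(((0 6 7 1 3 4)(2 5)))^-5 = (0 6 7 1 3 4)(2 5)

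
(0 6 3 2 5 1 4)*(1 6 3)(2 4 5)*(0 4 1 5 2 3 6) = (0 6 5)(1 2 3)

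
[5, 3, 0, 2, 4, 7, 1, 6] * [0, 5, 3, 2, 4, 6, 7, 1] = [6, 2, 0, 3, 4, 1, 5, 7]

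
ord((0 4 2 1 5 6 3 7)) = 8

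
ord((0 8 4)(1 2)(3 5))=6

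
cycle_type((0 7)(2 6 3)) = 2.3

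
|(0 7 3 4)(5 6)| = 4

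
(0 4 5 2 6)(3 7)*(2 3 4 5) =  (0 5 3 7 4 2 6)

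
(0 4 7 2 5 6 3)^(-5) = (0 7 5 3 4 2 6)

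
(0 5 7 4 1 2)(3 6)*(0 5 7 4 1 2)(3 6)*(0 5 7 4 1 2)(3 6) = (0 4)(1 5)(2 7)(3 6)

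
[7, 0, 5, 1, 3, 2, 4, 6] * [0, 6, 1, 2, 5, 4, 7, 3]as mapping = [0→3, 1→0, 2→4, 3→6, 4→2, 5→1, 6→5, 7→7]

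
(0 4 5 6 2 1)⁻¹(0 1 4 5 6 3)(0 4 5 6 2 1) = (0 5 6 2 3 4)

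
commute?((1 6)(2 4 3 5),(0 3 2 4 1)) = no:(1 6)(2 4 3 5) * (0 3 2 4 1) = (0 3 5 4 2 1 6),(0 3 2 4 1) * (1 6)(2 4 3 5) = (0 5 2 3 4 6 1)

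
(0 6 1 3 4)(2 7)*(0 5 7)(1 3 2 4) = (0 6 3 1 2)(4 5 7)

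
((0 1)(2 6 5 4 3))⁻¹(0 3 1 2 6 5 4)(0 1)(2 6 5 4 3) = (0 6 5 4 3 1 2)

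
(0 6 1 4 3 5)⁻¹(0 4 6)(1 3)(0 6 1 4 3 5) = (1 6 3)(4 5)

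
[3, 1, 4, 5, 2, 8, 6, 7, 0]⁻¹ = [8, 1, 4, 0, 2, 3, 6, 7, 5]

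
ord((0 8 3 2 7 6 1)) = 7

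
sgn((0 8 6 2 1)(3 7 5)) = 1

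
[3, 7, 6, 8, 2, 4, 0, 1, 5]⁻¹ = [6, 7, 4, 0, 5, 8, 2, 1, 3]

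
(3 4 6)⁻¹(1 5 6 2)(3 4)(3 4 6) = (1 5 3 2)(4 6)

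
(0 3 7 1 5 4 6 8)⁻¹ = (0 8 6 4 5 1 7 3)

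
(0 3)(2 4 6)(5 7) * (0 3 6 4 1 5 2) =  (0 6)(1 5 7 2)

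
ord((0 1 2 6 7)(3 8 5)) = 15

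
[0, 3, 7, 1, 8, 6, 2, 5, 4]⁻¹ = [0, 3, 6, 1, 8, 7, 5, 2, 4]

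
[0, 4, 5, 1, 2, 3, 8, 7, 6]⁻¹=[0, 3, 4, 5, 1, 2, 8, 7, 6]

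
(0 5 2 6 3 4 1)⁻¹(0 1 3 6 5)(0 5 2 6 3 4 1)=(0 4 3 2 5)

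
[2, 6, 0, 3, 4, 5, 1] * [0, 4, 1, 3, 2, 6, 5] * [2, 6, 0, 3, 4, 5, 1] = [6, 5, 2, 3, 0, 1, 4]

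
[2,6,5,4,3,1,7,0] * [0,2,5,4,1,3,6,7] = [5,6,3,1,4,2,7,0]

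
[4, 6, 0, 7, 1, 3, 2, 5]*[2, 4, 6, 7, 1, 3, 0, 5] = [1, 0, 2, 5, 4, 7, 6, 3]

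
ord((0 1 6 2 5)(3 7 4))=15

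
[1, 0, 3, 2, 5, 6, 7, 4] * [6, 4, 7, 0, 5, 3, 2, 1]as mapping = [0→4, 1→6, 2→0, 3→7, 4→3, 5→2, 6→1, 7→5]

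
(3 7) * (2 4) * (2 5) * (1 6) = (1 6)(2 4 5)(3 7)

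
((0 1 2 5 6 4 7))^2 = (0 2 6 7 1 5 4)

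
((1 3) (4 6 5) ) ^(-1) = (1 3) (4 5 6) 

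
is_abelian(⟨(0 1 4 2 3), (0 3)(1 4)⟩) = no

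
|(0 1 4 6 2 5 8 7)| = 8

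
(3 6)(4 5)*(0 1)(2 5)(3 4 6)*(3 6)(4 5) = (0 1)(2 4)(3 6 5)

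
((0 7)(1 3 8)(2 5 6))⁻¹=(0 7)(1 8 3)(2 6 5)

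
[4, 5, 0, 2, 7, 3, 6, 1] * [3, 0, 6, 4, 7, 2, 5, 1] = [7, 2, 3, 6, 1, 4, 5, 0]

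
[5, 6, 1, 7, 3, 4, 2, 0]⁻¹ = [7, 2, 6, 4, 5, 0, 1, 3]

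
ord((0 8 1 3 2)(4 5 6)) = 15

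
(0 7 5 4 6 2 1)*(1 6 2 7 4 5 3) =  (0 4 2 6 7 3 1)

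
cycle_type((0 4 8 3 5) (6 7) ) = 2.5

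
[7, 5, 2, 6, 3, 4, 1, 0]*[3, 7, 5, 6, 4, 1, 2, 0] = [0, 1, 5, 2, 6, 4, 7, 3]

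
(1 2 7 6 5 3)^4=(1 5 7)(2 3 6)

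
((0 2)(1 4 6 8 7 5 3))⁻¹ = (0 2)(1 3 5 7 8 6 4)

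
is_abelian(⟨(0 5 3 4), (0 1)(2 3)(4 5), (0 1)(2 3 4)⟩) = no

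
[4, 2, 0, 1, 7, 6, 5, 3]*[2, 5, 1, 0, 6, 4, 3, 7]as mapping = [0→6, 1→1, 2→2, 3→5, 4→7, 5→3, 6→4, 7→0]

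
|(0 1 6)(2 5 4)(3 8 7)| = 3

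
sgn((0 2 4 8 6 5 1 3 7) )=1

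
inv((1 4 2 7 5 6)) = (1 6 5 7 2 4)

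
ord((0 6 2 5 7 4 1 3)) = 8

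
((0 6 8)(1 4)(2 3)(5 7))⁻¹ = (0 8 6)(1 4)(2 3)(5 7)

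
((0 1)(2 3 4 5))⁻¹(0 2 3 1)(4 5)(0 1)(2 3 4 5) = (0 1 3 4)(2 5)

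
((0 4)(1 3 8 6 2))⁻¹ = (0 4)(1 2 6 8 3)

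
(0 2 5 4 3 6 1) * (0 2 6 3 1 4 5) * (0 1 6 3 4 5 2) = (0 3 4 6 5 2 1)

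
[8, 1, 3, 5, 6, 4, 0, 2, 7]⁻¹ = [6, 1, 7, 2, 5, 3, 4, 8, 0]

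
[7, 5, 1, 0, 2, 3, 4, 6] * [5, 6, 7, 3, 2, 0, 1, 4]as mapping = [0→4, 1→0, 2→6, 3→5, 4→7, 5→3, 6→2, 7→1]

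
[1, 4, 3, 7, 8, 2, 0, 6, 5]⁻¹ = [6, 0, 5, 2, 1, 8, 7, 3, 4]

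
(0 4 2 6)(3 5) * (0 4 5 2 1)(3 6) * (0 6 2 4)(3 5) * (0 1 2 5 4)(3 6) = (0 6 1 3)(2 4)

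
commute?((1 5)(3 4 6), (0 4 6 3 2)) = no:(1 5)(3 4 6)*(0 4 6 3 2) = (0 4 3 6 2)(1 5), (0 4 6 3 2)*(1 5)(3 4 6) = (0 6 4 3 2)(1 5)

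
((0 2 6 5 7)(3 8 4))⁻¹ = (0 7 5 6 2)(3 4 8)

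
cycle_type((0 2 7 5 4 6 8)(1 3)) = 2.7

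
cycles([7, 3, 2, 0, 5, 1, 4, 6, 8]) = (0 7 6 4 5 1 3)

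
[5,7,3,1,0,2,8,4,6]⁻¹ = [4,3,5,2,7,0,8,1,6]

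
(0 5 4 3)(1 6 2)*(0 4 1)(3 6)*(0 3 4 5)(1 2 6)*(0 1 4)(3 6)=(0 1)(2 6 3 5)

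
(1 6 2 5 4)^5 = ()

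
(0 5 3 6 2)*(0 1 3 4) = (0 5 4)(1 3 6 2)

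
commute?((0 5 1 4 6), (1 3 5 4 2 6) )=no:(0 5 1 4 6)*(1 3 5 4 2 6)=(0 4 1 2 6) (3 5), (1 3 5 4 2 6)*(0 5 1 4 6)=(0 5 6 4 2) (1 3) 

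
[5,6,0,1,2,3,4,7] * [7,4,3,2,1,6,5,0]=[6,5,7,4,3,2,1,0]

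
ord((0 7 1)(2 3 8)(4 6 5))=3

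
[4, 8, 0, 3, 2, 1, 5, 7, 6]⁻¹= [2, 5, 4, 3, 0, 6, 8, 7, 1]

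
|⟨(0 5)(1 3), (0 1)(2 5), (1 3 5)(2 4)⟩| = 720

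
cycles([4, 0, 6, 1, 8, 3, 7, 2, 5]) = (0 4 8 5 3 1)(2 6 7)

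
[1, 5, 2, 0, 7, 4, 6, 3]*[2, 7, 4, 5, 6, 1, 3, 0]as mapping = [0→7, 1→1, 2→4, 3→2, 4→0, 5→6, 6→3, 7→5]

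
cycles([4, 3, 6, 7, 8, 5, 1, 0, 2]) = (0 4 8 2 6 1 3 7) 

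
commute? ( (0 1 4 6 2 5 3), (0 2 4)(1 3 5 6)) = no: (0 1 4 6 2 5 3)*(0 2 4)(1 3 5 6) = (0 3 2 6 4 1), (0 2 4)(1 3 5 6)*(0 1 4 6 2 5 3) = (0 5 2 6 4 1)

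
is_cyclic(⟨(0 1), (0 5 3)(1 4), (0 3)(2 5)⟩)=no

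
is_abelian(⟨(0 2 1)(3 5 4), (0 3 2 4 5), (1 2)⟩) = no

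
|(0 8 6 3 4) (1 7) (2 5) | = 10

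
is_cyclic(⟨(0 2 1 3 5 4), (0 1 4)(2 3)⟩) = no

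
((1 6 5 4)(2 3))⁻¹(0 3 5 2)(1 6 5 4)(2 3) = (0 2 4 3)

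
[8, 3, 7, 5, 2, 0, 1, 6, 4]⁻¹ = [5, 6, 4, 1, 8, 3, 7, 2, 0]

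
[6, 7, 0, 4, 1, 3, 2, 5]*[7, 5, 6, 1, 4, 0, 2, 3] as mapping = [0→2, 1→3, 2→7, 3→4, 4→5, 5→1, 6→6, 7→0] 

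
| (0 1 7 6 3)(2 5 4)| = 15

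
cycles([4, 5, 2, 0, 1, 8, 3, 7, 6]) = (0 4 1 5 8 6 3)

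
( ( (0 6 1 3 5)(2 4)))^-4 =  (0 6 1 3 5)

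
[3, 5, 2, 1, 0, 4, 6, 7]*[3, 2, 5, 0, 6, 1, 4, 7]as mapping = [0→0, 1→1, 2→5, 3→2, 4→3, 5→6, 6→4, 7→7]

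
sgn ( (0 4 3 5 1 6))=-1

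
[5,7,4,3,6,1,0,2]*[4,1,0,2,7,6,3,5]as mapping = [0→6,1→5,2→7,3→2,4→3,5→1,6→4,7→0]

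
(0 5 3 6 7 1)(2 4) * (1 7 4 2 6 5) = (0 1)(3 5)(4 6)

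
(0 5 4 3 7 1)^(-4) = (0 4 7)(1 5 3)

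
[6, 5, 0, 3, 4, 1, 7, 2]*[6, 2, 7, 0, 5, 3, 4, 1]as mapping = [0→4, 1→3, 2→6, 3→0, 4→5, 5→2, 6→1, 7→7]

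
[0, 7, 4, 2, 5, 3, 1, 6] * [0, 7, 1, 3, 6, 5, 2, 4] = [0, 4, 6, 1, 5, 3, 7, 2]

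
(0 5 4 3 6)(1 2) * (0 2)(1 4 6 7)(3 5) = (0 3 7 1)(2 4 5 6)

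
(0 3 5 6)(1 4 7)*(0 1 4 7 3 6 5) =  (0 6 1 7 4 3)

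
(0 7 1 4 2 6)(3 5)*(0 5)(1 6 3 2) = (0 7 6 5 2 3)(1 4)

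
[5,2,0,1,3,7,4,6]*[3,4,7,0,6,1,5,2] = [1,7,3,4,0,2,6,5]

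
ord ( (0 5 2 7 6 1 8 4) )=8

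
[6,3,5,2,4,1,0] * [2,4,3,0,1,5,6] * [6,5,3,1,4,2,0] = [0,6,2,1,5,4,3]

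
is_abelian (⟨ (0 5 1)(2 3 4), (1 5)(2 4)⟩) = no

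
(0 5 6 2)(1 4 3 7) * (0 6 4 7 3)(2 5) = (0 2 6 5 4)(1 7)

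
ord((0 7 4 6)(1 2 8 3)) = 4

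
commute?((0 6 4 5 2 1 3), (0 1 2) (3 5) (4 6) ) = no:(0 6 4 5 2 1 3) * (0 1 2) (3 5) (4 6) = (0 4 3 1 5), (0 1 2) (3 5) (4 6) * (0 6 4 5 2 1 3) = (0 3 2 6 5) 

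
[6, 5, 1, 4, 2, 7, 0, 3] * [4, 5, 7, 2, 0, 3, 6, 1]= [6, 3, 5, 0, 7, 1, 4, 2] 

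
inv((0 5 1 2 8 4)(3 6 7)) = (0 4 8 2 1 5)(3 7 6)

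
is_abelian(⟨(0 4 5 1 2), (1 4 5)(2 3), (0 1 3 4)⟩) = no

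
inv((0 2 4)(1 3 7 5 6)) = (0 4 2)(1 6 5 7 3)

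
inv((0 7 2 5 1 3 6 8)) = (0 8 6 3 1 5 2 7)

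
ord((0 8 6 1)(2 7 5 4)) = 4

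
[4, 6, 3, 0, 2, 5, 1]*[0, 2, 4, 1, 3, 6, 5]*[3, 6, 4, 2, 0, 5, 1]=[2, 5, 6, 3, 0, 1, 4]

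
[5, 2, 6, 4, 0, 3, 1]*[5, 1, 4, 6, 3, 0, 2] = [0, 4, 2, 3, 5, 6, 1]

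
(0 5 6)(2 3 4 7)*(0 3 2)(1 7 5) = (0 1 7)(3 4 5 6)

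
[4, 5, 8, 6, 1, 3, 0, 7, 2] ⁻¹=[6, 4, 8, 5, 0, 1, 3, 7, 2] 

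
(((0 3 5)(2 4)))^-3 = (2 4)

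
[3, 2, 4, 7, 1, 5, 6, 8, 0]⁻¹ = [8, 4, 1, 0, 2, 5, 6, 3, 7]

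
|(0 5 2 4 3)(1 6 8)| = 15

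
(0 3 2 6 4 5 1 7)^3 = (0 6 1 3 4 7 2 5)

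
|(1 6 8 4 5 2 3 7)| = 8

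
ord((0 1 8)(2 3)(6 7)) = 6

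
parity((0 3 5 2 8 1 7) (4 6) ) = odd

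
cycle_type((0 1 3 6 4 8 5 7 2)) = 9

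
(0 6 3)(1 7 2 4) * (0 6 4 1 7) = (0 4 7 2 1)(3 6)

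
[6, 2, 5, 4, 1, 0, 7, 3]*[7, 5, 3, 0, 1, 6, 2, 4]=[2, 3, 6, 1, 5, 7, 4, 0]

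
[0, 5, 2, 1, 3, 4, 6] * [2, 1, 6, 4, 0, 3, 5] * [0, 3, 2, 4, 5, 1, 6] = [2, 4, 6, 3, 5, 0, 1]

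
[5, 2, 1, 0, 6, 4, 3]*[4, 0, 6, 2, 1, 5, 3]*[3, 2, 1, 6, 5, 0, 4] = [0, 4, 3, 5, 6, 2, 1]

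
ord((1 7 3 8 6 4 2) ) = 7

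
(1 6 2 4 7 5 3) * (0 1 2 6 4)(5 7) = (0 1 4 5 3 2)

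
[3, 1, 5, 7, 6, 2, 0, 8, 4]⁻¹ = [6, 1, 5, 0, 8, 2, 4, 3, 7]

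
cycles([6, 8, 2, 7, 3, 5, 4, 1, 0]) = (0 6 4 3 7 1 8)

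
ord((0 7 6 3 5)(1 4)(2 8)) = 10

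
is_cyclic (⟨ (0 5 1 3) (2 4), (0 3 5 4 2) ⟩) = no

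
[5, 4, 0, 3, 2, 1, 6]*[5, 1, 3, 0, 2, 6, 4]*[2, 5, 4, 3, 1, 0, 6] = [6, 4, 0, 2, 3, 5, 1]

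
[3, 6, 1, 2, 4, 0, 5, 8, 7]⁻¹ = [5, 2, 3, 0, 4, 6, 1, 8, 7]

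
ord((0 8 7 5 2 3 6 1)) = 8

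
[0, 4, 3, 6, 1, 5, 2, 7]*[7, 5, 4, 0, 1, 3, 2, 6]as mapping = [0→7, 1→1, 2→0, 3→2, 4→5, 5→3, 6→4, 7→6]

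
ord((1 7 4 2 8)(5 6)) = 10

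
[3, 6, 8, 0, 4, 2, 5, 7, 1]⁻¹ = [3, 8, 5, 0, 4, 6, 1, 7, 2]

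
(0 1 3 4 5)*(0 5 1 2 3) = (0 2 3 4 1)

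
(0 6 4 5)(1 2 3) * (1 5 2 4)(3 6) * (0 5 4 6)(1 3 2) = (0 2)(1 6 3 4)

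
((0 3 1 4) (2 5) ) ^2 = (0 1) (3 4) 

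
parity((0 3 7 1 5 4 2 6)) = odd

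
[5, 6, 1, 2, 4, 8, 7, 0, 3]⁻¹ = [7, 2, 3, 8, 4, 0, 1, 6, 5]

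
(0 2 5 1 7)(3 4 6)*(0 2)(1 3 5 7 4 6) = (1 4)(2 7)(3 6 5)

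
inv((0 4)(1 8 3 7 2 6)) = (0 4)(1 6 2 7 3 8)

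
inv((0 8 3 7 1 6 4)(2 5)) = (0 4 6 1 7 3 8)(2 5)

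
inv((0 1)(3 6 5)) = (0 1)(3 5 6)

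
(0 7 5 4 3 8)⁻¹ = (0 8 3 4 5 7)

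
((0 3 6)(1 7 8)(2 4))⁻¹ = (0 6 3)(1 8 7)(2 4)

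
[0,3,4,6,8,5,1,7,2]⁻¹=[0,6,8,1,2,5,3,7,4]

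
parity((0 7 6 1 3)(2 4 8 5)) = odd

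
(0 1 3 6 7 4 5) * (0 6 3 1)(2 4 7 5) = (2 4)(5 6)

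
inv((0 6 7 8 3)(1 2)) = (0 3 8 7 6)(1 2)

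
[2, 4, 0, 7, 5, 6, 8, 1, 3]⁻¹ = [2, 7, 0, 8, 1, 4, 5, 3, 6]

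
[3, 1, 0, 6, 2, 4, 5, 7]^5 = [2, 1, 4, 0, 5, 6, 3, 7]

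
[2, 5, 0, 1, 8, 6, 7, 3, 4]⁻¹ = [2, 3, 0, 7, 8, 1, 5, 6, 4]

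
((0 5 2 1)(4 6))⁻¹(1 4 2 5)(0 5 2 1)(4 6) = (0 6 1 2)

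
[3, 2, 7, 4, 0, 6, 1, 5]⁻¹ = [4, 6, 1, 0, 3, 7, 5, 2]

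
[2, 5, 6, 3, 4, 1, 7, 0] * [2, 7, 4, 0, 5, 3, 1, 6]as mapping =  [0→4, 1→3, 2→1, 3→0, 4→5, 5→7, 6→6, 7→2]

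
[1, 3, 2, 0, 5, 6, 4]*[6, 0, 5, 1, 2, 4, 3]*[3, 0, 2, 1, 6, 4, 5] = [3, 0, 4, 5, 6, 1, 2]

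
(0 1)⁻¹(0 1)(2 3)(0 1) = (0 1)(2 3)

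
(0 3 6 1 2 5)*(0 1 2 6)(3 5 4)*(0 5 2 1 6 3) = (0 2 4)(1 3 5 6)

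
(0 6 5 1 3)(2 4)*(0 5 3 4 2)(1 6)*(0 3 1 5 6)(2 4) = (0 5)(1 2 4 3 6)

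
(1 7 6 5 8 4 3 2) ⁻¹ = (1 2 3 4 8 5 6 7) 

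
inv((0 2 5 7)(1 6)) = (0 7 5 2)(1 6)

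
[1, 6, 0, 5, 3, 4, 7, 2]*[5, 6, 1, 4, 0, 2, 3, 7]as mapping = [0→6, 1→3, 2→5, 3→2, 4→4, 5→0, 6→7, 7→1]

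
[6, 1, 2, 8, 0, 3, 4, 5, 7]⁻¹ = [4, 1, 2, 5, 6, 7, 0, 8, 3]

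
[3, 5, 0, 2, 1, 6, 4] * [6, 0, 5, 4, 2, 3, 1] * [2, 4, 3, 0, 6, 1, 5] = [6, 0, 5, 1, 2, 4, 3]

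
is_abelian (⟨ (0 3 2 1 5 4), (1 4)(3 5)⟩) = no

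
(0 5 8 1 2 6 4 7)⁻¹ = (0 7 4 6 2 1 8 5)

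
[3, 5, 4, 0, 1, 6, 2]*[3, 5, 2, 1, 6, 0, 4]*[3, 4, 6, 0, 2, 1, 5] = [4, 3, 5, 0, 1, 2, 6]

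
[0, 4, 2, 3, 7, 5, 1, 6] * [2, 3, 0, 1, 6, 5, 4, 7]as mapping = [0→2, 1→6, 2→0, 3→1, 4→7, 5→5, 6→3, 7→4]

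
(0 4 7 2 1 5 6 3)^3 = (0 2 6 4 1 3 7 5)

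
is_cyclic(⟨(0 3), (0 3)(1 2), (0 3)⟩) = no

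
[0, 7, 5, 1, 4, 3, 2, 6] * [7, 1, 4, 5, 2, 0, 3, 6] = [7, 6, 0, 1, 2, 5, 4, 3]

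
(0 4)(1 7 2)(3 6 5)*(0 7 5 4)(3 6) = (1 5 6 4 7 2)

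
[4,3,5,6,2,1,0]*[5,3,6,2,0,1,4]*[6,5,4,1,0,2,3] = [6,4,5,0,3,1,2]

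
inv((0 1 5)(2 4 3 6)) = (0 5 1)(2 6 3 4)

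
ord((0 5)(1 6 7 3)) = 4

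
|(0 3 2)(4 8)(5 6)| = 6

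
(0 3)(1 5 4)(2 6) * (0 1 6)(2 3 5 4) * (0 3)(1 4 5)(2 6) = (0 1 5 6)(2 3 4)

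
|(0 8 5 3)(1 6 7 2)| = 4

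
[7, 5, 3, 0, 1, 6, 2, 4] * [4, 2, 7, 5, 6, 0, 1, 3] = [3, 0, 5, 4, 2, 1, 7, 6]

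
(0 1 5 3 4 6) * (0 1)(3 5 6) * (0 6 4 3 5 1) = (0 6)(1 4 5)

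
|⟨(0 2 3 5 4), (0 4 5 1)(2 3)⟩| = 360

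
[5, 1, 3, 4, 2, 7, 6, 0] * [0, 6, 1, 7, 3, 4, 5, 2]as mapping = [0→4, 1→6, 2→7, 3→3, 4→1, 5→2, 6→5, 7→0]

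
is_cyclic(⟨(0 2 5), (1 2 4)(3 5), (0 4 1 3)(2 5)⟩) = no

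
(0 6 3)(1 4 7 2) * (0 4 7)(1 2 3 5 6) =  (0 1 7 3 4)(5 6)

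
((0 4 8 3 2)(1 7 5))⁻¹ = (0 2 3 8 4)(1 5 7)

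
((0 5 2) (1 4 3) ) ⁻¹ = (0 2 5) (1 3 4) 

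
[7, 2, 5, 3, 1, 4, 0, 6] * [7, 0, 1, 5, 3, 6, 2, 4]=[4, 1, 6, 5, 0, 3, 7, 2]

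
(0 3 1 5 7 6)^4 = (0 7 1)(3 6 5)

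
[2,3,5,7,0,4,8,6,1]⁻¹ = [4,8,0,1,5,2,7,3,6]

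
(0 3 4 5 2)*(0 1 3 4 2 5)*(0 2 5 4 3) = (0 3 5 4 2 1)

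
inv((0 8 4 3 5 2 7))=(0 7 2 5 3 4 8)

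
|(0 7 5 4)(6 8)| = 4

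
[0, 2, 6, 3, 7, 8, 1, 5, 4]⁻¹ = [0, 6, 1, 3, 8, 7, 2, 4, 5]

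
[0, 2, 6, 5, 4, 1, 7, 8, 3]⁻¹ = [0, 5, 1, 8, 4, 3, 2, 6, 7]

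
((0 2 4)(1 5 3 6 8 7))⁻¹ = (0 4 2)(1 7 8 6 3 5)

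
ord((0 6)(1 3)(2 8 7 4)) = 4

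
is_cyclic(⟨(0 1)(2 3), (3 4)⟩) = no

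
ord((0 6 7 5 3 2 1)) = 7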